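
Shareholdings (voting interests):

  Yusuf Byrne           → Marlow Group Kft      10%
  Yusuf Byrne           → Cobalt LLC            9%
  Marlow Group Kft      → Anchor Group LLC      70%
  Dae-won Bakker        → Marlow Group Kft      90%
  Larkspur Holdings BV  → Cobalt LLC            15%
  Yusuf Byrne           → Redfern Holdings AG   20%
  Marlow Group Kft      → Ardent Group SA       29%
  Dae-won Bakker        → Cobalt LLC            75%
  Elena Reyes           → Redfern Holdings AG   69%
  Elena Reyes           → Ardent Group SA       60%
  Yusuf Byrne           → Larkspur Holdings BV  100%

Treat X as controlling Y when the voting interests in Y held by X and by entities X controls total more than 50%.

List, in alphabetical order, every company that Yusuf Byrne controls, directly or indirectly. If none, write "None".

Yusuf holds 100% of Larkspur, so Yusuf controls Larkspur.
No other company's threshold is met.

Larkspur Holdings BV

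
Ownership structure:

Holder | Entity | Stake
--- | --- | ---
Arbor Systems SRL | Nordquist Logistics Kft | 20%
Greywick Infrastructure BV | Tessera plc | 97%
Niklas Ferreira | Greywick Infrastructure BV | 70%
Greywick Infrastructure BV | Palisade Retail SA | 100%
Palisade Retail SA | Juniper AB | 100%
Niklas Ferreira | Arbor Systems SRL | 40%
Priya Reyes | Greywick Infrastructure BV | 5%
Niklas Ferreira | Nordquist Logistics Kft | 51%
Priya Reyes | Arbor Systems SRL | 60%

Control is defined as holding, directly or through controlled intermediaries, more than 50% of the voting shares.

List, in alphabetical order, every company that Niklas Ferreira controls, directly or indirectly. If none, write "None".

Niklas holds 70% of Greywick, so Niklas controls Greywick.
Niklas holds 51% of Nordquist, so Niklas controls Nordquist.
Greywick holds 97% of Tessera, so Niklas controls Tessera.
Greywick holds 100% of Palisade, so Niklas controls Palisade.
Palisade holds 100% of Juniper, so Niklas controls Juniper.
No other company's threshold is met.

Greywick Infrastructure BV, Juniper AB, Nordquist Logistics Kft, Palisade Retail SA, Tessera plc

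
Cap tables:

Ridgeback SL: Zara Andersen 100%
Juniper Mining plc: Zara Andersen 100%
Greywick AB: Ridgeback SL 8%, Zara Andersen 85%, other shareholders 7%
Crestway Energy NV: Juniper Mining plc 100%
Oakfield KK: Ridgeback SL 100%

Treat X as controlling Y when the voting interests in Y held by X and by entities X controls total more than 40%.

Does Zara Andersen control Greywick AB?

Zara holds 100% of Ridgeback, so Zara controls Ridgeback.
Ridgeback and Zara together hold 8% + 85% = 93% of Greywick, so Zara controls Greywick.

Yes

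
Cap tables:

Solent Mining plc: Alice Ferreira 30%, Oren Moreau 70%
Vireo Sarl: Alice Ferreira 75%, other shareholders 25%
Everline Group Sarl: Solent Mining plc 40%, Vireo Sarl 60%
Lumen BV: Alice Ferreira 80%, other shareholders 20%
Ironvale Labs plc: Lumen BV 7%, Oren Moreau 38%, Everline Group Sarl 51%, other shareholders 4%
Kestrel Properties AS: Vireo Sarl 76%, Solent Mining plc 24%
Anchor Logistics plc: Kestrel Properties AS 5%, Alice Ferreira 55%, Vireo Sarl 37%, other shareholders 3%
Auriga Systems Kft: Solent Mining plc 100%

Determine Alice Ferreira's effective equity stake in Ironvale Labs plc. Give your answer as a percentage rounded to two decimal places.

34.67%

Alice reaches Ironvale along 3 paths.
Via Lumen: 80% × 7% = 5.6%.
Via Solent → Everline: 30% × 40% × 51% = 6.12%.
Via Vireo → Everline: 75% × 60% × 51% = 22.95%.
Total: 5.6% + 6.12% + 22.95% = 34.67%.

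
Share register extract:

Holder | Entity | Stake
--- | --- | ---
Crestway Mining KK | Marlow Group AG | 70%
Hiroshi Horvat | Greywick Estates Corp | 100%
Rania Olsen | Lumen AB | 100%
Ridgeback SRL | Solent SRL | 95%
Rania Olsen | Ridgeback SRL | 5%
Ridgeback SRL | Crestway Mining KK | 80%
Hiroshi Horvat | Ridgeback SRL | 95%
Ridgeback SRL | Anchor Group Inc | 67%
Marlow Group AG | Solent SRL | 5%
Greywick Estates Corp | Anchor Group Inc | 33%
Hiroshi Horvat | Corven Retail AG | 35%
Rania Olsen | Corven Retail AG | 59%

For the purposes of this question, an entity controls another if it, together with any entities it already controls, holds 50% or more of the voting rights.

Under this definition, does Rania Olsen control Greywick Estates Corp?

Rania holds 59% of Corven, so Rania controls Corven.
Rania holds 100% of Lumen, so Rania controls Lumen.
Neither Rania nor any entity Rania controls holds any voting interest in Greywick.
So Rania does not control Greywick.

No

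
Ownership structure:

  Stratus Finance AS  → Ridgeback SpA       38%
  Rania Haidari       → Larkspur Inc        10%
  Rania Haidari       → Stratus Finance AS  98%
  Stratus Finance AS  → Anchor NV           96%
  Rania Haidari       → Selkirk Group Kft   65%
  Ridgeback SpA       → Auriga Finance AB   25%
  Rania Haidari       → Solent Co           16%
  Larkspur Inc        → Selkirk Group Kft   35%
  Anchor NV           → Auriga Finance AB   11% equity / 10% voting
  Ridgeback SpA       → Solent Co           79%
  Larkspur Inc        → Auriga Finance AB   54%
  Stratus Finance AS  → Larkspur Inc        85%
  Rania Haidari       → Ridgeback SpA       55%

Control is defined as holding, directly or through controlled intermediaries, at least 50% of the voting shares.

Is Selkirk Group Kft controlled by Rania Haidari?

Yes

Rania holds 98% of Stratus, so Rania controls Stratus.
Rania and Stratus together hold 10% + 85% = 95% of Larkspur, so Rania controls Larkspur.
Larkspur and Rania together hold 35% + 65% = 100% of Selkirk, so Rania controls Selkirk.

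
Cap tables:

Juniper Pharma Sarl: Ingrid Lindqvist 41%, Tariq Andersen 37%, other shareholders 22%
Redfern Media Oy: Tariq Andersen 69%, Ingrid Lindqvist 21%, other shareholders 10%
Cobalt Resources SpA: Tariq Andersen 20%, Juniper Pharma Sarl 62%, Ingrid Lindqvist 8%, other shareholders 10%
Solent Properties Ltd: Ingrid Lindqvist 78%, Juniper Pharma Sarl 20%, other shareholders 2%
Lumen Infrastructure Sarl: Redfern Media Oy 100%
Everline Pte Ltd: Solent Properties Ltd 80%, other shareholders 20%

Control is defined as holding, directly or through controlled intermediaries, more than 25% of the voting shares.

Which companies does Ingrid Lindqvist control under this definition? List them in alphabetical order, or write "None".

Cobalt Resources SpA, Everline Pte Ltd, Juniper Pharma Sarl, Solent Properties Ltd

Ingrid holds 41% of Juniper, so Ingrid controls Juniper.
Juniper and Ingrid together hold 62% + 8% = 70% of Cobalt, so Ingrid controls Cobalt.
Ingrid and Juniper together hold 78% + 20% = 98% of Solent, so Ingrid controls Solent.
Solent holds 80% of Everline, so Ingrid controls Everline.
No other company's threshold is met.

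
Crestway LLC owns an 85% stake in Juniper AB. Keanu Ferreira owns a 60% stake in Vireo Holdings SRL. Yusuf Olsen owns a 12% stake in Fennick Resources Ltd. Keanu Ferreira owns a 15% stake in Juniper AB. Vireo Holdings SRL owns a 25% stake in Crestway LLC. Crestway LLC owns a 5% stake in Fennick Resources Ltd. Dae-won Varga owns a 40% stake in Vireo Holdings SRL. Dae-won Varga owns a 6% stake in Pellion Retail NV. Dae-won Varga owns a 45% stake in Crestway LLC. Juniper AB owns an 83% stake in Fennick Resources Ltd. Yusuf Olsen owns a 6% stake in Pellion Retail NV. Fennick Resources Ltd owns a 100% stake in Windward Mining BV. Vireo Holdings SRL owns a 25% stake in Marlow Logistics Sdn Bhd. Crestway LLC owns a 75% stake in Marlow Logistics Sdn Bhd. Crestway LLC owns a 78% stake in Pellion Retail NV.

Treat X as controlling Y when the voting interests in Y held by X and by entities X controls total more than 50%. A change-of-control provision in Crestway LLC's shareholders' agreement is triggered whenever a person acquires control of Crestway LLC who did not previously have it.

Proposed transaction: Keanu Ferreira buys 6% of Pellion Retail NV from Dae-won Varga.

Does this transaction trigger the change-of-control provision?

No

The purchase adds only to Keanu's holdings (Dae-won's stake shrinks), so Keanu is the only person who could newly come to control Crestway.
Keanu holds 60% of Vireo, so Keanu controls Vireo.
In Crestway, Keanu's side holds only 25%, not > 50%.
So before the transaction, Keanu does not control Crestway.
After the purchase, Keanu holds 6% of Pellion directly, and Dae-won's stake falls to 0%.
Keanu's side now holds 6% of Pellion, not > 50%, so Keanu still does not control Pellion.
After the transaction, Keanu's side holds 25% of Crestway, not > 50%, so Keanu still does not control Crestway.
No new person acquires control, so the clause is not triggered.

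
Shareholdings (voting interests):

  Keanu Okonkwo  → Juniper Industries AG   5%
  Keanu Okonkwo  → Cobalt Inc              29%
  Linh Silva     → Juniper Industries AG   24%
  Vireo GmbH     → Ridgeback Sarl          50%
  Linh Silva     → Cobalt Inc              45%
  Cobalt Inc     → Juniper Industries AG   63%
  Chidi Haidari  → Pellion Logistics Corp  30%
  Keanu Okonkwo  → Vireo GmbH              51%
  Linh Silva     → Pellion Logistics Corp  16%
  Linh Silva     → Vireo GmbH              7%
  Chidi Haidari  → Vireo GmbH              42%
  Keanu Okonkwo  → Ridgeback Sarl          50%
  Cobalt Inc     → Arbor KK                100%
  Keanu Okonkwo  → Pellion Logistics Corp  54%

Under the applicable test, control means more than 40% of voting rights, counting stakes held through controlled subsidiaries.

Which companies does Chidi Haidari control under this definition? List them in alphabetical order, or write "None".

Ridgeback Sarl, Vireo GmbH

Chidi holds 42% of Vireo, so Chidi controls Vireo.
Vireo holds 50% of Ridgeback, so Chidi controls Ridgeback.
No other company's threshold is met.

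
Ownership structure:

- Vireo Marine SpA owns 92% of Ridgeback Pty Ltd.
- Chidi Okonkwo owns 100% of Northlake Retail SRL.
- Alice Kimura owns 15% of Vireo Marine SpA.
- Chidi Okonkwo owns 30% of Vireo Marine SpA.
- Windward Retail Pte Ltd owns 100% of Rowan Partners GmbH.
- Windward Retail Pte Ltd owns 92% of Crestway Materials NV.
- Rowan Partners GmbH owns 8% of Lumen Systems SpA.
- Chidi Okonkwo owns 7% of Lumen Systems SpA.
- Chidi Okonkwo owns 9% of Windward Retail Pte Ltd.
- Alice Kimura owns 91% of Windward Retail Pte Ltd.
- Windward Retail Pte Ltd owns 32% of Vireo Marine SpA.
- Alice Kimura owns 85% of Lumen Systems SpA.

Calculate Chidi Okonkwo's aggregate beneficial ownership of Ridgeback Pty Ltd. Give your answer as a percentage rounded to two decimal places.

Chidi reaches Ridgeback along 2 paths.
Via Windward → Vireo: 9% × 32% × 92% = 2.6496%.
Via Vireo: 30% × 92% = 27.6%.
Total: 2.6496% + 27.6% = 30.2496%.
Rounded: 30.25%.

30.25%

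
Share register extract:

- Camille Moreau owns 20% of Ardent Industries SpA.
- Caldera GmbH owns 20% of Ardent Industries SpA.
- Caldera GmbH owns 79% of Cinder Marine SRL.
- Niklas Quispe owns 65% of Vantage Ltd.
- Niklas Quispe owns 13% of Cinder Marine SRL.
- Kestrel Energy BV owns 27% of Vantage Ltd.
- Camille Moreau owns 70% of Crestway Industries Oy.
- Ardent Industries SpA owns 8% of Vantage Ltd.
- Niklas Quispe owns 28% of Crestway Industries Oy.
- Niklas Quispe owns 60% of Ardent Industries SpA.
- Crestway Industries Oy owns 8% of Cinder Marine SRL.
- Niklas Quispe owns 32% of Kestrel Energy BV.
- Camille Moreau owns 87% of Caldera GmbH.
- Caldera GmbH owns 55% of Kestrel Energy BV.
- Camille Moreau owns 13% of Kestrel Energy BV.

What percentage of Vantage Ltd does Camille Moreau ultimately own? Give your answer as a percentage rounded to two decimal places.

19.42%

Camille reaches Vantage along 4 paths.
Via Ardent: 20% × 8% = 1.6%.
Via Caldera → Ardent: 87% × 20% × 8% = 1.392%.
Via Kestrel: 13% × 27% = 3.51%.
Via Caldera → Kestrel: 87% × 55% × 27% = 12.9195%.
Total: 1.6% + 1.392% + 3.51% + 12.9195% = 19.4215%.
Rounded: 19.42%.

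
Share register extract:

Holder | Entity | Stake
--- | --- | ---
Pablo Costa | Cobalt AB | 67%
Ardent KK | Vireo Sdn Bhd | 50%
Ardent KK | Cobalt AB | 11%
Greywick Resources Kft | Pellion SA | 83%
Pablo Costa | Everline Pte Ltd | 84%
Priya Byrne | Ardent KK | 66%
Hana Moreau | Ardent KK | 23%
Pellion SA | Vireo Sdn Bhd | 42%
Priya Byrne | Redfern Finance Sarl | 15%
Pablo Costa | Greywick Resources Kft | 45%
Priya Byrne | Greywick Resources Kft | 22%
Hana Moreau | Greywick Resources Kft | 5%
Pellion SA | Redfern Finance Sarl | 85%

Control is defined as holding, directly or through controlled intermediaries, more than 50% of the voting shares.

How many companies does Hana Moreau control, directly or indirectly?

Hana's largest direct stake is 23% in Ardent, which does not meet the threshold.
Hana controls 0 companies.

0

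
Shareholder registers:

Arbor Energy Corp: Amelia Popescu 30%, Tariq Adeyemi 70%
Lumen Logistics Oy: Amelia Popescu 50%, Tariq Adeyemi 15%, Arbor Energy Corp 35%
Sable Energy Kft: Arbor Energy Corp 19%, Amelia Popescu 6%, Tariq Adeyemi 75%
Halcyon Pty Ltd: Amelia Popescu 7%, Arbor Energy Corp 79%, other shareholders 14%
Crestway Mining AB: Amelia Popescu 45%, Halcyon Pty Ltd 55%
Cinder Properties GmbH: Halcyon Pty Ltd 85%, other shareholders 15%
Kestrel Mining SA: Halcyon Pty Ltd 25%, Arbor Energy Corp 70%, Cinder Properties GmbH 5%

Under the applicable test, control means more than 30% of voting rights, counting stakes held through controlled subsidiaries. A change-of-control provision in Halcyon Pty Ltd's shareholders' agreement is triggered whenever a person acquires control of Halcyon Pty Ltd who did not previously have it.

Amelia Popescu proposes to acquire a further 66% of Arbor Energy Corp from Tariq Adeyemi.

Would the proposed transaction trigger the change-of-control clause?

Yes

The purchase adds only to Amelia's holdings (Tariq's stake shrinks), so Amelia is the only person who could newly come to control Halcyon.
Amelia holds 50% of Lumen, so Amelia controls Lumen.
Amelia holds 45% of Crestway, so Amelia controls Crestway.
In Halcyon, Amelia's side holds only 7%, not > 30%.
So before the transaction, Amelia does not control Halcyon.
After the purchase, Amelia's direct stake in Arbor rises to 30% + 66% = 96%, and Tariq's stake falls to 4%.
Amelia holds 96% of Arbor, so Amelia controls Arbor.
Amelia and Arbor together hold 7% + 79% = 86% of Halcyon, so Amelia controls Halcyon.
Amelia did not control Halcyon before and does after, so the clause is triggered.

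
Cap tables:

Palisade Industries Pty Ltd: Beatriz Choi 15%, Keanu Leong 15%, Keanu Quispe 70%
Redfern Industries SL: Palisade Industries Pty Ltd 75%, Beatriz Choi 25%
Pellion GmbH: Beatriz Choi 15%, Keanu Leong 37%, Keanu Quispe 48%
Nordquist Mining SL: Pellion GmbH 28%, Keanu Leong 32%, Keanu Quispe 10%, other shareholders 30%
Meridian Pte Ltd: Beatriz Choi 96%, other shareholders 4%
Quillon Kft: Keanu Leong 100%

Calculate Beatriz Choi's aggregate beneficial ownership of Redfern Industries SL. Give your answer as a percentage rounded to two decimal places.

36.25%

Beatriz reaches Redfern along 2 paths.
Via Palisade: 15% × 75% = 11.25%.
Direct stake: 25% = 25%.
Total: 11.25% + 25% = 36.25%.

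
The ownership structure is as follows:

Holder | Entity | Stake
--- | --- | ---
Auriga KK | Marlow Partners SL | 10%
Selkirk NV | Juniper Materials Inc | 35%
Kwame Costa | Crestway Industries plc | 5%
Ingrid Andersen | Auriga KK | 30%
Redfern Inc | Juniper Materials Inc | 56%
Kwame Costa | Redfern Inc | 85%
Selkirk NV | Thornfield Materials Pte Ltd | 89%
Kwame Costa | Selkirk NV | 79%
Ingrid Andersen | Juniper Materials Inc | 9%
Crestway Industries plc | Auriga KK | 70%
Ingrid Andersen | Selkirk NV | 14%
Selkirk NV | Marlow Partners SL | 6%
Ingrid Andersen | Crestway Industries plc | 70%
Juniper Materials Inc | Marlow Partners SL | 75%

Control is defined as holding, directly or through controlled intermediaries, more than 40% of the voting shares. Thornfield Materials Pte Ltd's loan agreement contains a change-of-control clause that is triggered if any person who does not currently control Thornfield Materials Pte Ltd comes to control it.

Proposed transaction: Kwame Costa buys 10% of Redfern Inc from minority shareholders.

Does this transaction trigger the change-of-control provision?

No

The purchase changes only Kwame's holdings, so Kwame is the only person who could newly come to control Thornfield.
Kwame holds 79% of Selkirk, so Kwame controls Selkirk.
Selkirk holds 89% of Thornfield, so Kwame controls Thornfield.
So Kwame already controls Thornfield before the transaction.
After the purchase, Kwame's direct stake in Redfern rises to 85% + 10% = 95%.
Kwame controlled Thornfield already, so this is not a new person acquiring control; every other person's position is unchanged or reduced.
No new person acquires control, so the clause is not triggered.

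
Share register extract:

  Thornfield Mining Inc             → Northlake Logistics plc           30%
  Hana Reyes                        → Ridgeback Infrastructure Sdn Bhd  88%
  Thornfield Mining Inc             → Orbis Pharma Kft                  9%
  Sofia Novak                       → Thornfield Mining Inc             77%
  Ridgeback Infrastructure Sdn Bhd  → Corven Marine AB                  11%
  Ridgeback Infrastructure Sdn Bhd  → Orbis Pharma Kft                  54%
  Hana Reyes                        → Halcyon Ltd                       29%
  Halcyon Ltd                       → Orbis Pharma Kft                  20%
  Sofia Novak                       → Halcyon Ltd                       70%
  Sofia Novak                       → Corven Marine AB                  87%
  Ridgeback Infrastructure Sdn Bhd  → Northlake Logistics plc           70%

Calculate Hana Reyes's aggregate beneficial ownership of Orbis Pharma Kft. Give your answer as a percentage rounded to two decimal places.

Hana reaches Orbis along 2 paths.
Via Halcyon: 29% × 20% = 5.8%.
Via Ridgeback: 88% × 54% = 47.52%.
Total: 5.8% + 47.52% = 53.32%.

53.32%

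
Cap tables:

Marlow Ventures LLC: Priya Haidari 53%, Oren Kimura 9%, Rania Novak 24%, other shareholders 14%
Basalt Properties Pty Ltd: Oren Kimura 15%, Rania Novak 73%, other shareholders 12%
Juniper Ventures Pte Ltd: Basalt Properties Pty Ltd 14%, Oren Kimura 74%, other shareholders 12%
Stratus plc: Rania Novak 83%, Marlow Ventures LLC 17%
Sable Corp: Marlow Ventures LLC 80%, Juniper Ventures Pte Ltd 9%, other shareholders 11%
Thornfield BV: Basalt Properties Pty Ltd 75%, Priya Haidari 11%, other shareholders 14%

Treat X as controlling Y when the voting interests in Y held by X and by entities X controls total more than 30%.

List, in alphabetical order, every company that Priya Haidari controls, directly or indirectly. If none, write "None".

Marlow Ventures LLC, Sable Corp

Priya holds 53% of Marlow, so Priya controls Marlow.
Marlow holds 80% of Sable, so Priya controls Sable.
No other company's threshold is met.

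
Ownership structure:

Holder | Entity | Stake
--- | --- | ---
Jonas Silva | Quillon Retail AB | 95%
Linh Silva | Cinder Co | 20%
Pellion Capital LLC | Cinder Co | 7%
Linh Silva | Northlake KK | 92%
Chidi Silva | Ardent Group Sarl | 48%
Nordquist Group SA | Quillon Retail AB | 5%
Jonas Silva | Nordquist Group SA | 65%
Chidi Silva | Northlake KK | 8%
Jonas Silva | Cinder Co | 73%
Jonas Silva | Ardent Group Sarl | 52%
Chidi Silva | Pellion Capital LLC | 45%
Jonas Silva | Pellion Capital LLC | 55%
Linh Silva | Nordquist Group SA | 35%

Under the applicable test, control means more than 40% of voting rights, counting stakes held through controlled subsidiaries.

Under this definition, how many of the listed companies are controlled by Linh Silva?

Linh holds 92% of Northlake, so Linh controls Northlake.
No other company's threshold is met.
Linh controls 1 company.

1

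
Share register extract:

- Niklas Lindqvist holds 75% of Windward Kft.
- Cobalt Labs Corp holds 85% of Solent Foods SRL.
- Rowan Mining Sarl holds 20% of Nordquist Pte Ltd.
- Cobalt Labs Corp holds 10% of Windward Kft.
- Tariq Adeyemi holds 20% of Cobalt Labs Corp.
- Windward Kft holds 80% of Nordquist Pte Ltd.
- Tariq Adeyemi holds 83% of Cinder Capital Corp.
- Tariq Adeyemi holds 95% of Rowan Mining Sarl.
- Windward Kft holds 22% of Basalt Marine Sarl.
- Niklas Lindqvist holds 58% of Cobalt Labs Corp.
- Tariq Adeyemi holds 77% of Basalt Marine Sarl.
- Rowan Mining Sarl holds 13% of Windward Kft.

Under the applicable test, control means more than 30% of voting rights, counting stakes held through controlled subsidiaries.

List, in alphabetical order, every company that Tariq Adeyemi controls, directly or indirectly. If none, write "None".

Basalt Marine Sarl, Cinder Capital Corp, Rowan Mining Sarl

Tariq holds 95% of Rowan, so Tariq controls Rowan.
Tariq holds 77% of Basalt, so Tariq controls Basalt.
Tariq holds 83% of Cinder, so Tariq controls Cinder.
No other company's threshold is met.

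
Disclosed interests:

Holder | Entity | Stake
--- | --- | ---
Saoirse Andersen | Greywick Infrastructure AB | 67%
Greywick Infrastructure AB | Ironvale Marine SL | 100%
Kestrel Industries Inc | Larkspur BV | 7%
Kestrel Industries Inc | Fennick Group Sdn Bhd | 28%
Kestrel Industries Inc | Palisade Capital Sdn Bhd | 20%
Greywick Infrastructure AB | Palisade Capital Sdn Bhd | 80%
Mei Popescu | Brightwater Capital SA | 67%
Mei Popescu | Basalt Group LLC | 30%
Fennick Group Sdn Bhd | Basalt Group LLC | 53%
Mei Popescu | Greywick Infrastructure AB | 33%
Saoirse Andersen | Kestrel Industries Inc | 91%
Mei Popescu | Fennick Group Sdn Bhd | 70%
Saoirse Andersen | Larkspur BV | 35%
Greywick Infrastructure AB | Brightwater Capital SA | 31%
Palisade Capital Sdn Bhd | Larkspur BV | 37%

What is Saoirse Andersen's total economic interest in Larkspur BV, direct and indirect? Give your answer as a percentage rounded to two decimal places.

Saoirse reaches Larkspur along 4 paths.
Via Kestrel → Palisade: 91% × 20% × 37% = 6.734%.
Via Greywick → Palisade: 67% × 80% × 37% = 19.832%.
Via Kestrel: 91% × 7% = 6.37%.
Direct stake: 35% = 35%.
Total: 6.734% + 19.832% + 6.37% + 35% = 67.936%.
Rounded: 67.94%.

67.94%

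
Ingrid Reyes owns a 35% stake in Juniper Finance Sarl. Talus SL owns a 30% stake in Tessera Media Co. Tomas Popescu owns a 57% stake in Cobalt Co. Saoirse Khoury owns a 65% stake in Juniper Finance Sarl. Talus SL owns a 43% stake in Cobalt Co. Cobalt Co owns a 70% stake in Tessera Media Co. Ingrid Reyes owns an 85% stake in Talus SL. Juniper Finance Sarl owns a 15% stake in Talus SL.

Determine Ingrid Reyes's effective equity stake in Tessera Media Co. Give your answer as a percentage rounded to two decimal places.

54.24%

Ingrid reaches Tessera along 4 paths.
Via Talus → Cobalt: 85% × 43% × 70% = 25.585%.
Via Juniper → Talus → Cobalt: 35% × 15% × 43% × 70% = 1.58025%.
Via Talus: 85% × 30% = 25.5%.
Via Juniper → Talus: 35% × 15% × 30% = 1.575%.
Total: 25.585% + 1.58025% + 25.5% + 1.575% = 54.24025%.
Rounded: 54.24%.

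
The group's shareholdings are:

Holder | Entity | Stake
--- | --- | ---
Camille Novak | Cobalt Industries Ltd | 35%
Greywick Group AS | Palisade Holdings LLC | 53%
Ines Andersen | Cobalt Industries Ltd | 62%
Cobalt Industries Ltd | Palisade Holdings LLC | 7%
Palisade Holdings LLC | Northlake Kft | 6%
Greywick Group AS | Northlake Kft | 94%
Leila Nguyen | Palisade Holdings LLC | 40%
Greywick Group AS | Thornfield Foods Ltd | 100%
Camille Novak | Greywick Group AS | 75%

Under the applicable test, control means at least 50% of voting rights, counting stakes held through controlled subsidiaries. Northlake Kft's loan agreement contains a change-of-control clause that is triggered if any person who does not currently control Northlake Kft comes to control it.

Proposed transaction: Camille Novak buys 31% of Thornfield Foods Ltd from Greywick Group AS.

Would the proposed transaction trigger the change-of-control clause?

No

The purchase adds only to Camille's holdings (Greywick's stake shrinks), so Camille is the only person who could newly come to control Northlake.
Camille holds 75% of Greywick, so Camille controls Greywick.
Greywick holds 53% of Palisade, so Camille controls Palisade.
Palisade and Greywick together hold 6% + 94% = 100% of Northlake, so Camille controls Northlake.
So Camille already controls Northlake before the transaction.
After the purchase, Camille holds 31% of Thornfield directly, and Greywick's stake falls to 69%.
Camille controlled Northlake already, so this is not a new person acquiring control; every other person's position is unchanged or reduced.
No new person acquires control, so the clause is not triggered.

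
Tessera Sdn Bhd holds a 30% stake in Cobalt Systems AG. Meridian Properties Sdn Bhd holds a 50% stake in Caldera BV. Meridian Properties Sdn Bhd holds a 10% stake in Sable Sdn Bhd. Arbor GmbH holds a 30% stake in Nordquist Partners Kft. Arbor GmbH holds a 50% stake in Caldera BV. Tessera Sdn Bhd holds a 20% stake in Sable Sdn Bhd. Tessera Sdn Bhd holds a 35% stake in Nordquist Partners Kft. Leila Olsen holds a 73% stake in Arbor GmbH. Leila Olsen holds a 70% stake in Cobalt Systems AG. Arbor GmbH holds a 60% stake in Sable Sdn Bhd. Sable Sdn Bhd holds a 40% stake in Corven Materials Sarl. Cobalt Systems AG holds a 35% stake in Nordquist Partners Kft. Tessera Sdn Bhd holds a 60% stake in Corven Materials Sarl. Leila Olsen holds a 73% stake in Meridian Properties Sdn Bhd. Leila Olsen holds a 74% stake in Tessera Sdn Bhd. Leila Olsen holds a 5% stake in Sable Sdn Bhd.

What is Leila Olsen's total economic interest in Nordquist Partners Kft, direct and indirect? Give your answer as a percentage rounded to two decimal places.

Leila reaches Nordquist along 4 paths.
Via Tessera → Cobalt: 74% × 30% × 35% = 7.77%.
Via Cobalt: 70% × 35% = 24.5%.
Via Tessera: 74% × 35% = 25.9%.
Via Arbor: 73% × 30% = 21.9%.
Total: 7.77% + 24.5% + 25.9% + 21.9% = 80.07%.

80.07%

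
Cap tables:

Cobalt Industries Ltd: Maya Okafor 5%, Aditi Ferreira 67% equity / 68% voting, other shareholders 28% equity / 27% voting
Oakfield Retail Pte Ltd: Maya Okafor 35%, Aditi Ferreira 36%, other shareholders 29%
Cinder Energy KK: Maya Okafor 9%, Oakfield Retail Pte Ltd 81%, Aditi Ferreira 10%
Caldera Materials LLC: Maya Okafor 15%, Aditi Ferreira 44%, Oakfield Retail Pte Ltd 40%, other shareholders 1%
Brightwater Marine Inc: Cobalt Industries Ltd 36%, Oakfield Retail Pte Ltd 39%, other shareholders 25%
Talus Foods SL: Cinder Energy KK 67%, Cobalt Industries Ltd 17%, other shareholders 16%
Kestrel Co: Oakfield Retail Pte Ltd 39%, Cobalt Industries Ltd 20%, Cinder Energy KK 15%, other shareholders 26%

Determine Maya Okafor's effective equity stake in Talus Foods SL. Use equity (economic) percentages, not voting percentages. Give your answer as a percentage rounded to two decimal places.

25.87%

Maya reaches Talus along 3 paths.
Via Cinder: 9% × 67% = 6.03%.
Via Oakfield → Cinder: 35% × 81% × 67% = 18.9945%.
Via Cobalt: 5% × 17% = 0.85%.
Total: 6.03% + 18.9945% + 0.85% = 25.8745%.
Rounded: 25.87%.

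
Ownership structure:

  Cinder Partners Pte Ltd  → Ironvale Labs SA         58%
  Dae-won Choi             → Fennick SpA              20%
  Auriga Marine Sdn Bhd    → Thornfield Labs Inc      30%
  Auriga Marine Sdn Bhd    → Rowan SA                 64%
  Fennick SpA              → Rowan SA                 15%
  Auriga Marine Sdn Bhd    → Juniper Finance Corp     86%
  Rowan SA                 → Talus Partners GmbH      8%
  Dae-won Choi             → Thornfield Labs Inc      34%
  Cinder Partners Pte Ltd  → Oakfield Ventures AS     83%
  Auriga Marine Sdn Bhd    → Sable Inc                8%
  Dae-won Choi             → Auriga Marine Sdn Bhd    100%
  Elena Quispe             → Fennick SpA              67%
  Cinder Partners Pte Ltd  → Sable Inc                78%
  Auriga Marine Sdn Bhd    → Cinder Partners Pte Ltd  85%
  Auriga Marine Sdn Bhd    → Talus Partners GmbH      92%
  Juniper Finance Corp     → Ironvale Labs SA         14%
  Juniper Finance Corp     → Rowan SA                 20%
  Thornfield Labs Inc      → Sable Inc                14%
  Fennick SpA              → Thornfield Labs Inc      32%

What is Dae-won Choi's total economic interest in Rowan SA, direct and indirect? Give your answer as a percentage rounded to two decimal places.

84.20%

Dae-won reaches Rowan along 3 paths.
Via Auriga: 100% × 64% = 64%.
Via Fennick: 20% × 15% = 3%.
Via Auriga → Juniper: 100% × 86% × 20% = 17.2%.
Total: 64% + 3% + 17.2% = 84.2%.
Rounded: 84.20%.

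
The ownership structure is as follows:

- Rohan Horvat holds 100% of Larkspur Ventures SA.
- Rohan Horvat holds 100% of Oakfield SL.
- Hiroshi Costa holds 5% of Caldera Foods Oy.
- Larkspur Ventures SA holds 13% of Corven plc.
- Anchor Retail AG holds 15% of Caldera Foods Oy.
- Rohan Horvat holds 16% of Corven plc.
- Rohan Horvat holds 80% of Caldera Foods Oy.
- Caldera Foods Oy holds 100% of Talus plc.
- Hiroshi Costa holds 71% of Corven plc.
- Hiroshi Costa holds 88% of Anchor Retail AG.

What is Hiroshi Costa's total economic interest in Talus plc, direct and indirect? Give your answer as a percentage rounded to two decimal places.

18.20%

Hiroshi reaches Talus along 2 paths.
Via Anchor → Caldera: 88% × 15% × 100% = 13.2%.
Via Caldera: 5% × 100% = 5%.
Total: 13.2% + 5% = 18.2%.
Rounded: 18.20%.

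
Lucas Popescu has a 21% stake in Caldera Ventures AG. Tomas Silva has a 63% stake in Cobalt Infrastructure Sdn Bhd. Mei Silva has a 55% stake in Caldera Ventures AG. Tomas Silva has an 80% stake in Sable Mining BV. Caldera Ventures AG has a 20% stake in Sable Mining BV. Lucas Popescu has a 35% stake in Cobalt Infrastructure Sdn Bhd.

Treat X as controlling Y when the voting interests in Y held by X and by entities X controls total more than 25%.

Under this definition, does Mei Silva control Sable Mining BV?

Mei holds 55% of Caldera, so Mei controls Caldera.
In Sable, Mei's side holds only 20%, not > 25%.
So Mei does not control Sable.

No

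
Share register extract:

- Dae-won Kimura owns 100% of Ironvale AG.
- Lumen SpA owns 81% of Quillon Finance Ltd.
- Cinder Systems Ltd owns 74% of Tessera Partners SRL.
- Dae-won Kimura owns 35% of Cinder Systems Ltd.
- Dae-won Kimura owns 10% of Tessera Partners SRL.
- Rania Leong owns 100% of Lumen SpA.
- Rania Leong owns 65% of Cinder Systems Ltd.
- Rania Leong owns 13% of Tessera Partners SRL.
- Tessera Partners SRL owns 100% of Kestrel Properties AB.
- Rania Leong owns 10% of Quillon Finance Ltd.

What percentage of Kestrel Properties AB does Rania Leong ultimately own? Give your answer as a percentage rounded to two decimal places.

Rania reaches Kestrel along 2 paths.
Via Tessera: 13% × 100% = 13%.
Via Cinder → Tessera: 65% × 74% × 100% = 48.1%.
Total: 13% + 48.1% = 61.1%.
Rounded: 61.10%.

61.10%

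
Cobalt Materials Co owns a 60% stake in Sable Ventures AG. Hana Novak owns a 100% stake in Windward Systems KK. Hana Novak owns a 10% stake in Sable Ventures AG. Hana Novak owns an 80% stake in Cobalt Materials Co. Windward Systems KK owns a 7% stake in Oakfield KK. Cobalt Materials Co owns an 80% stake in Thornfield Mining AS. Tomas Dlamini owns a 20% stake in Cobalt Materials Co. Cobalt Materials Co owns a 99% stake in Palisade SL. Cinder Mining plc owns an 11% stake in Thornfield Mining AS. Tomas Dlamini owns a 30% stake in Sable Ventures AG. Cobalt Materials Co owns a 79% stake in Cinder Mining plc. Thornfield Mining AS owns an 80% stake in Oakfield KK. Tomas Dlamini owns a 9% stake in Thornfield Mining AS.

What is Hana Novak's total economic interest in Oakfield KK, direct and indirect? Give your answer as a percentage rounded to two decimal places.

63.76%

Hana reaches Oakfield along 3 paths.
Via Windward: 100% × 7% = 7%.
Via Cobalt → Thornfield: 80% × 80% × 80% = 51.2%.
Via Cobalt → Cinder → Thornfield: 80% × 79% × 11% × 80% = 5.5616%.
Total: 7% + 51.2% + 5.5616% = 63.7616%.
Rounded: 63.76%.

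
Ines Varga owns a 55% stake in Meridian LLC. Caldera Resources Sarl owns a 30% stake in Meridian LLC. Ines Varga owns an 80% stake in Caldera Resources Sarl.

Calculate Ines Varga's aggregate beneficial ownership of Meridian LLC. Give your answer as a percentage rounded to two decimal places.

Ines reaches Meridian along 2 paths.
Direct stake: 55% = 55%.
Via Caldera: 80% × 30% = 24%.
Total: 55% + 24% = 79%.
Rounded: 79.00%.

79.00%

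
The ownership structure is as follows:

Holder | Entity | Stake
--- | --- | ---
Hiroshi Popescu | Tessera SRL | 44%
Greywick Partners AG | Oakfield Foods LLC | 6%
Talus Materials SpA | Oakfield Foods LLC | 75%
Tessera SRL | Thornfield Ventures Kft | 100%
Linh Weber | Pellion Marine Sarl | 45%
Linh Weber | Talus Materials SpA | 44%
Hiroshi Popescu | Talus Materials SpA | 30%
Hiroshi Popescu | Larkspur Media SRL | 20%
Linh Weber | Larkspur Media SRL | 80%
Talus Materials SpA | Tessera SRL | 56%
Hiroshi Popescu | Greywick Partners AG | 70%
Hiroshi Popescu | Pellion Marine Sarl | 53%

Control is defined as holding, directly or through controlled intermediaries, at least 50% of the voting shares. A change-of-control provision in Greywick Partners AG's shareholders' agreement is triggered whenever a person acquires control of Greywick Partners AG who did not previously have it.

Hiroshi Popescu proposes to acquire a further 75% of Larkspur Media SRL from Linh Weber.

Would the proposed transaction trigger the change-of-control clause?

No

The purchase adds only to Hiroshi's holdings (Linh's stake shrinks), so Hiroshi is the only person who could newly come to control Greywick.
Hiroshi holds 70% of Greywick, so Hiroshi controls Greywick.
So Hiroshi already controls Greywick before the transaction.
After the purchase, Hiroshi's direct stake in Larkspur rises to 20% + 75% = 95%, and Linh's stake falls to 5%.
Hiroshi controlled Greywick already, so this is not a new person acquiring control; every other person's position is unchanged or reduced.
No new person acquires control, so the clause is not triggered.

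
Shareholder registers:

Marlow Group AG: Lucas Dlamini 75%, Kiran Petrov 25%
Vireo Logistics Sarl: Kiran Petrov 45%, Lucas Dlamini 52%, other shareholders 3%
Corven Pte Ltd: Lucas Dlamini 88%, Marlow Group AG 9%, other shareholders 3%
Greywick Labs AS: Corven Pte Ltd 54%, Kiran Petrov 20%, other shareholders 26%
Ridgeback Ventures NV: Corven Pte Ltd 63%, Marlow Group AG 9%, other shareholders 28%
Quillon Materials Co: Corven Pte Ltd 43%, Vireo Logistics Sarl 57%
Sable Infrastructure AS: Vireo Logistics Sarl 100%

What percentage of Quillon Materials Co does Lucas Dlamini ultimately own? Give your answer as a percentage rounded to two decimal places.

Lucas reaches Quillon along 3 paths.
Via Corven: 88% × 43% = 37.84%.
Via Marlow → Corven: 75% × 9% × 43% = 2.9025%.
Via Vireo: 52% × 57% = 29.64%.
Total: 37.84% + 2.9025% + 29.64% = 70.3825%.
Rounded: 70.38%.

70.38%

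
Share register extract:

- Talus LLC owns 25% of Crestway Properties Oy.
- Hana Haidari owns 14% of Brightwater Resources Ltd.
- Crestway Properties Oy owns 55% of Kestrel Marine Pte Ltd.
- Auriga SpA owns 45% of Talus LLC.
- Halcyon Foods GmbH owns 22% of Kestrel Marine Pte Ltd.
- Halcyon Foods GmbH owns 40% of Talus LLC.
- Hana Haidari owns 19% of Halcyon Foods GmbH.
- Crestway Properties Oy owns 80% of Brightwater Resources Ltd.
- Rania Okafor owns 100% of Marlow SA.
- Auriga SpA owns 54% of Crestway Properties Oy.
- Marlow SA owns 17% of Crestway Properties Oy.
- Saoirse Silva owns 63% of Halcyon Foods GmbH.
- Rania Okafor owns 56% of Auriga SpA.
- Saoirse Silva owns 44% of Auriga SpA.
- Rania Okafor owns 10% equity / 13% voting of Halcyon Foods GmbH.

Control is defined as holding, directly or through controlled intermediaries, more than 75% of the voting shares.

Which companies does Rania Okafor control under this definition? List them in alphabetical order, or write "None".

Marlow SA

Rania holds 100% of Marlow, so Rania controls Marlow.
No other company's threshold is met.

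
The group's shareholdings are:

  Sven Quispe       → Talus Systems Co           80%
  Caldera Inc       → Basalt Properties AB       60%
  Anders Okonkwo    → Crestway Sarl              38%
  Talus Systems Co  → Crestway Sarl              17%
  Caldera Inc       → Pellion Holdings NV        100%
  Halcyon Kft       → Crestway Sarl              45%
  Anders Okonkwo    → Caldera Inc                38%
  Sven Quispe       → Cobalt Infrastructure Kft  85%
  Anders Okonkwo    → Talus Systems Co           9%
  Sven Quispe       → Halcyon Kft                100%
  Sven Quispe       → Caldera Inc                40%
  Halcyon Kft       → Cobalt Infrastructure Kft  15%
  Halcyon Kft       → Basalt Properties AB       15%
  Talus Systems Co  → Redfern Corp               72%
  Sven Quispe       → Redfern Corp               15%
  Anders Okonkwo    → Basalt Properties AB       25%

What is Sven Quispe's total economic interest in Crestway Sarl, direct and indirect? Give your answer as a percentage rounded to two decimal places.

Sven reaches Crestway along 2 paths.
Via Talus: 80% × 17% = 13.6%.
Via Halcyon: 100% × 45% = 45%.
Total: 13.6% + 45% = 58.6%.
Rounded: 58.60%.

58.60%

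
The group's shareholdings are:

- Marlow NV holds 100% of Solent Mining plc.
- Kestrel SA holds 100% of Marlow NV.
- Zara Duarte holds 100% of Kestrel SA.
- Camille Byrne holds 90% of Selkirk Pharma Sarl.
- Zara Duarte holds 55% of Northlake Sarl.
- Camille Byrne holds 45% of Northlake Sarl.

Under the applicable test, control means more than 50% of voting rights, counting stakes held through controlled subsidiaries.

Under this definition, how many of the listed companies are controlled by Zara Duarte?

4

Zara holds 100% of Kestrel, so Zara controls Kestrel.
Kestrel holds 100% of Marlow, so Zara controls Marlow.
Marlow holds 100% of Solent, so Zara controls Solent.
Zara holds 55% of Northlake, so Zara controls Northlake.
No other company's threshold is met.
Zara controls 4 companies.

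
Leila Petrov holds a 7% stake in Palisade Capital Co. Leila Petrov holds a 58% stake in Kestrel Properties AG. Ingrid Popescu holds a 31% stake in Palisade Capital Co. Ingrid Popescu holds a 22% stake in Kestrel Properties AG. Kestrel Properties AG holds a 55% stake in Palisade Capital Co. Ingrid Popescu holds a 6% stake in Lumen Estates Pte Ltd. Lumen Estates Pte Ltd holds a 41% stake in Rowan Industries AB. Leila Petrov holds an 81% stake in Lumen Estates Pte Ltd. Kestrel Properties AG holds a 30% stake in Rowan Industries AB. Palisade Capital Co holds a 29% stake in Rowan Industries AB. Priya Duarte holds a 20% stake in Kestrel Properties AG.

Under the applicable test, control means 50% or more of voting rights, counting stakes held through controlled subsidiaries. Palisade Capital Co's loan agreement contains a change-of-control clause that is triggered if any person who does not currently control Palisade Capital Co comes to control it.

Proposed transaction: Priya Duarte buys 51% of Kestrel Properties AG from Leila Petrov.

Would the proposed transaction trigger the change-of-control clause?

The purchase adds only to Priya's holdings (Leila's stake shrinks), so Priya is the only person who could newly come to control Palisade.
Priya's largest direct stake is 20% in Kestrel, which does not meet the threshold, so Priya controls no company.
Neither Priya nor any entity Priya controls holds any voting interest in Palisade.
So before the transaction, Priya does not control Palisade.
After the purchase, Priya's direct stake in Kestrel rises to 20% + 51% = 71%, and Leila's stake falls to 7%.
Priya holds 71% of Kestrel, so Priya controls Kestrel.
Kestrel holds 55% of Palisade, so Priya controls Palisade.
Priya did not control Palisade before and does after, so the clause is triggered.

Yes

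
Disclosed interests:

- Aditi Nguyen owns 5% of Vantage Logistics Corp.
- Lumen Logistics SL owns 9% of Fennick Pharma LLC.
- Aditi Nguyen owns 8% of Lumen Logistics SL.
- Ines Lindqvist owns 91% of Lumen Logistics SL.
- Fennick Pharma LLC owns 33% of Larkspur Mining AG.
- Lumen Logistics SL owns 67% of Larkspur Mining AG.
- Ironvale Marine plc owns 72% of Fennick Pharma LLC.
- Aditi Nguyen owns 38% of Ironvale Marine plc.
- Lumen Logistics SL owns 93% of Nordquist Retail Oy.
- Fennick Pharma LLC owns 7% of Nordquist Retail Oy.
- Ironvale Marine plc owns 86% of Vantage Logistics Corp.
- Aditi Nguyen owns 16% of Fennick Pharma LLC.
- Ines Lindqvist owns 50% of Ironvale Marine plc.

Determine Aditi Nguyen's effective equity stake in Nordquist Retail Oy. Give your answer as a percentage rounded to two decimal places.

10.53%

Aditi reaches Nordquist along 4 paths.
Via Lumen: 8% × 93% = 7.44%.
Via Fennick: 16% × 7% = 1.12%.
Via Ironvale → Fennick: 38% × 72% × 7% = 1.9152%.
Via Lumen → Fennick: 8% × 9% × 7% = 0.0504%.
Total: 7.44% + 1.12% + 1.9152% + 0.0504% = 10.5256%.
Rounded: 10.53%.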